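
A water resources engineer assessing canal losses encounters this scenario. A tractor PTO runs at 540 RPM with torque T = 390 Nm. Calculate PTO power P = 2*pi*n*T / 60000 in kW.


P = 2*pi*n*T / 60000
  = 2*pi * 540 * 390 / 60000
  = 1323238.83 / 60000
  = 22.05 kW


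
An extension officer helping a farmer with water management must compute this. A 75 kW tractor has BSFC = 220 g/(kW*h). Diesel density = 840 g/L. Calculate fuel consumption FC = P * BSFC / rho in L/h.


FC = P * BSFC / rho_fuel
   = 75 * 220 / 840
   = 16500 / 840
   = 19.64 L/h


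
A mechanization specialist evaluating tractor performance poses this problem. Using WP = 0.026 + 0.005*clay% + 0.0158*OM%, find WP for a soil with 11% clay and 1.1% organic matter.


WP = 0.026 + 0.005*11 + 0.0158*1.1
   = 0.026 + 0.0550 + 0.0174
   = 0.0984


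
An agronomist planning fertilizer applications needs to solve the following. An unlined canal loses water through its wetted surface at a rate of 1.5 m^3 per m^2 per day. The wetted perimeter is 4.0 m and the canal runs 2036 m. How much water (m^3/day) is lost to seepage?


S = C * P * L
  = 1.5 * 4.0 * 2036
  = 12216 m^3/day


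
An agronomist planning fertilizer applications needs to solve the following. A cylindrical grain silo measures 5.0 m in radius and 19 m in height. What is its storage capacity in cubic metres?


V = pi * r^2 * h
  = pi * 5.0^2 * 19
  = pi * 25 * 19
  = 1492.26 m^3


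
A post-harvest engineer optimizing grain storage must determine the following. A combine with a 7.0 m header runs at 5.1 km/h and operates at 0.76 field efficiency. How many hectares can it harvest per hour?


C = w * v * eta_f / 10
  = 7.0 * 5.1 * 0.76 / 10
  = 27.13 / 10
  = 2.71 ha/h


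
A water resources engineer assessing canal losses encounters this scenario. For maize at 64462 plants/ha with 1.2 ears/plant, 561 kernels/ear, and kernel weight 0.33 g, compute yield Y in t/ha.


Y = density * ears * kernels * kw
  = 64462 * 1.2 * 561 * 0.33 g/ha
  = 14320620.07 g/ha
  = 14320.62 kg/ha = 14.32 t/ha


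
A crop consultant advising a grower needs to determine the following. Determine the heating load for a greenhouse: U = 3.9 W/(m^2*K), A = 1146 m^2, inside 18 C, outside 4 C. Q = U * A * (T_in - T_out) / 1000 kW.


dT = 18 - (4) = 14 K
Q = U * A * dT
  = 3.9 * 1146 * 14
  = 62571.60 W = 62.57 kW


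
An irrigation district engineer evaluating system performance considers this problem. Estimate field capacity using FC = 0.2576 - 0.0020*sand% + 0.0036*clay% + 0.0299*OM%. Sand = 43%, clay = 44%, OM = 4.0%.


FC = 0.2576 - 0.0020*43 + 0.0036*44 + 0.0299*4.0
   = 0.2576 - 0.0860 + 0.1584 + 0.1196
   = 0.4496


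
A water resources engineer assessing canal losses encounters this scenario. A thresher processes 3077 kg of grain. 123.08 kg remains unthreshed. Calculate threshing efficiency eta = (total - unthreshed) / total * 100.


eta = (total - unthreshed) / total * 100
    = (3077 - 123.08) / 3077 * 100
    = 2953.92 / 3077 * 100
    = 96%


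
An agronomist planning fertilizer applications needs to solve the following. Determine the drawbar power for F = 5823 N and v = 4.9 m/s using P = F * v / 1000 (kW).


P = F * v / 1000
  = 5823 * 4.9 / 1000
  = 28532.70 / 1000
  = 28.53 kW


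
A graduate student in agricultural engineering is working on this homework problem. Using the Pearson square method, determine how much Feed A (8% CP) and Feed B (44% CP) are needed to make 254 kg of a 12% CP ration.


parts_A = CP_b - target = 44 - 12 = 32
parts_B = target - CP_a = 12 - 8 = 4
total_parts = 32 + 4 = 36
Feed A = 254 * 32 / 36 = 225.78 kg
Feed B = 254 * 4 / 36 = 28.22 kg

225.78 kg


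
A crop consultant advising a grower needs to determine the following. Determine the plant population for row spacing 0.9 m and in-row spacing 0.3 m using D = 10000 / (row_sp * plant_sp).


D = 10000 / (row_sp * plant_sp)
  = 10000 / (0.9 * 0.3)
  = 10000 / 0.2700
  = 37037.04 plants/ha


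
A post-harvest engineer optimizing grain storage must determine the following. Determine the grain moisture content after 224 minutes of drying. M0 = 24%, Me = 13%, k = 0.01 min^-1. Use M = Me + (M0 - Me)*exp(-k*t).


M = Me + (M0 - Me) * e^(-k*t)
  = 13 + (24 - 13) * e^(-0.01*224)
  = 13 + 11 * e^(-2.240)
  = 13 + 11 * 0.10646
  = 13 + 1.1710
  = 14.17%


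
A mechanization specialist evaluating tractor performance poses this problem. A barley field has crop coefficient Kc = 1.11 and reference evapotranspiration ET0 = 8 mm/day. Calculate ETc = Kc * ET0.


ETc = Kc * ET0
    = 1.11 * 8
    = 8.88 mm/day


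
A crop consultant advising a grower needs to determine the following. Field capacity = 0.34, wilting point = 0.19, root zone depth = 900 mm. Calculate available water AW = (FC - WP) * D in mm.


AW = (FC - WP) * D
   = (0.34 - 0.19) * 900
   = 0.15 * 900
   = 135 mm


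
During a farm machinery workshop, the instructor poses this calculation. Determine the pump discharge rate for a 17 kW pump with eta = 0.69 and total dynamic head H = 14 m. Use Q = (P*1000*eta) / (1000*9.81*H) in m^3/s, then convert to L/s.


Q = (P * 1000 * eta) / (rho * g * H)
  = (17 * 1000 * 0.69) / (1000 * 9.81 * 14)
  = 11730 / 137340
  = 0.08541 m^3/s = 85.41 L/s


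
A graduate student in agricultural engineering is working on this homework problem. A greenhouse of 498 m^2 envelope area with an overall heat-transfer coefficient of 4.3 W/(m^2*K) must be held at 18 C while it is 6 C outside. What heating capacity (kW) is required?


dT = 18 - (6) = 12 K
Q = U * A * dT
  = 4.3 * 498 * 12
  = 25696.80 W = 25.70 kW


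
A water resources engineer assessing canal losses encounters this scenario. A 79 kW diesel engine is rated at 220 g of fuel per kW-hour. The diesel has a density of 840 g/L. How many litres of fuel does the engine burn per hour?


FC = P * BSFC / rho_fuel
   = 79 * 220 / 840
   = 17380 / 840
   = 20.69 L/h


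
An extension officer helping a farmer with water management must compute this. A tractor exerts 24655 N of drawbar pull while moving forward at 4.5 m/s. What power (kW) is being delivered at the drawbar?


P = F * v / 1000
  = 24655 * 4.5 / 1000
  = 110947.50 / 1000
  = 110.95 kW


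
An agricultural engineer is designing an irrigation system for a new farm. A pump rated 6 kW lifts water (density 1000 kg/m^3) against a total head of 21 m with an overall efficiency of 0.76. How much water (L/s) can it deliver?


Q = (P * 1000 * eta) / (rho * g * H)
  = (6 * 1000 * 0.76) / (1000 * 9.81 * 21)
  = 4560 / 206010
  = 0.02213 m^3/s = 22.13 L/s


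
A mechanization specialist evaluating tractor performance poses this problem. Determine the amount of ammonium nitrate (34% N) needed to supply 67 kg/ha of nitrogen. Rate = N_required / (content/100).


Rate = N_required / (N_content / 100)
     = 67 / (34 / 100)
     = 67 / 0.34
     = 197.06 kg/ha


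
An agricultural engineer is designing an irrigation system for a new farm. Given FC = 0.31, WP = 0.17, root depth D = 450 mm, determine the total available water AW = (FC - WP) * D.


AW = (FC - WP) * D
   = (0.31 - 0.17) * 450
   = 0.14 * 450
   = 63 mm


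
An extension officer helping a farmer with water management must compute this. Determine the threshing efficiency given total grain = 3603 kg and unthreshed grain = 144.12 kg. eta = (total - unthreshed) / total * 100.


eta = (total - unthreshed) / total * 100
    = (3603 - 144.12) / 3603 * 100
    = 3458.88 / 3603 * 100
    = 96%


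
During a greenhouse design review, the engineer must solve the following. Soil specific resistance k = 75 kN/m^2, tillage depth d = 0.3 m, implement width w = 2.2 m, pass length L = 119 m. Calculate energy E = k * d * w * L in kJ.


E = k * d * w * L
  = 75 * 0.3 * 2.2 * 119
  = 5890.50 kJ


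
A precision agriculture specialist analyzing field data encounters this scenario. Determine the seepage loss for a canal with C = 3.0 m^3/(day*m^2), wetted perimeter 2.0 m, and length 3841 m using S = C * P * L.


S = C * P * L
  = 3.0 * 2.0 * 3841
  = 23046 m^3/day


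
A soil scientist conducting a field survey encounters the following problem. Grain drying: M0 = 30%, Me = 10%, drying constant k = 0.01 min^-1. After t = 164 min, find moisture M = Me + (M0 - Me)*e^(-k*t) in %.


M = Me + (M0 - Me) * e^(-k*t)
  = 10 + (30 - 10) * e^(-0.01*164)
  = 10 + 20 * e^(-1.640)
  = 10 + 20 * 0.19398
  = 10 + 3.8796
  = 13.88%


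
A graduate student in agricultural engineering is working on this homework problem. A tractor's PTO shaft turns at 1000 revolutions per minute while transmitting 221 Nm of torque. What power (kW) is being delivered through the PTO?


P = 2*pi*n*T / 60000
  = 2*pi * 1000 * 221 / 60000
  = 1388583.95 / 60000
  = 23.14 kW


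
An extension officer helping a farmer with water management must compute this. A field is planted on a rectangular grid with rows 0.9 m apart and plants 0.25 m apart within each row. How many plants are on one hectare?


D = 10000 / (row_sp * plant_sp)
  = 10000 / (0.9 * 0.25)
  = 10000 / 0.2250
  = 44444.44 plants/ha


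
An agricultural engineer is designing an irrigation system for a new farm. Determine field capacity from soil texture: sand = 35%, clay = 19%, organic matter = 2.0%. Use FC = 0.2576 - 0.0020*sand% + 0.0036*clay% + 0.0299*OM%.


FC = 0.2576 - 0.0020*35 + 0.0036*19 + 0.0299*2.0
   = 0.2576 - 0.0700 + 0.0684 + 0.0598
   = 0.3158


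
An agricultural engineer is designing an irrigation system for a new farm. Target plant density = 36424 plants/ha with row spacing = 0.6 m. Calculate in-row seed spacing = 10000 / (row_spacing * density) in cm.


spacing = 10000 / (row_sp * density)
        = 10000 / (0.6 * 36424)
        = 10000 / 21854.40
        = 0.45757 m = 45.76 cm


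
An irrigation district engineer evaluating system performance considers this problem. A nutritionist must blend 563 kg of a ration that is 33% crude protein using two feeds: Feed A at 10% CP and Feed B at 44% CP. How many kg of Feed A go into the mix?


parts_A = CP_b - target = 44 - 33 = 11
parts_B = target - CP_a = 33 - 10 = 23
total_parts = 11 + 23 = 34
Feed A = 563 * 11 / 34 = 182.15 kg
Feed B = 563 * 23 / 34 = 380.85 kg

182.15 kg


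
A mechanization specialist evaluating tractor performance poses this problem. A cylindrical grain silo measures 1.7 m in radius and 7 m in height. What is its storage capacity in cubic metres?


V = pi * r^2 * h
  = pi * 1.7^2 * 7
  = pi * 2.89 * 7
  = 63.55 m^3


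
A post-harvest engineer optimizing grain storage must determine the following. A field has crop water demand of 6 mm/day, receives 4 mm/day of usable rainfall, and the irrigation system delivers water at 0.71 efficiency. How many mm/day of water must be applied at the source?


IWR = (ETc - Pe) / Ea
    = (6 - 4) / 0.71
    = 2 / 0.71
    = 2.82 mm/day


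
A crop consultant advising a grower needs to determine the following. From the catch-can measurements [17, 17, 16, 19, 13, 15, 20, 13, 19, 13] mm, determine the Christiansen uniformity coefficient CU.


xbar = 162 / 10 = 16.200
sum|xi - xbar| = 22
CU = 100 * (1 - 22 / (10 * 16.200))
   = 100 * (1 - 0.1358)
   = 86.42%


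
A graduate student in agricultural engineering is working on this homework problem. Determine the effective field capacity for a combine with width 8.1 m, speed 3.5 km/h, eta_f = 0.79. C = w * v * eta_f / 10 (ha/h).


C = w * v * eta_f / 10
  = 8.1 * 3.5 * 0.79 / 10
  = 22.40 / 10
  = 2.24 ha/h


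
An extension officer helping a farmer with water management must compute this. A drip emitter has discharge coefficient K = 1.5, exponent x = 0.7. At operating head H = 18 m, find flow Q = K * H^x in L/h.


Q = K * H^x
  = 1.5 * 18^0.7
  = 1.5 * 7.5629
  = 11.34 L/h


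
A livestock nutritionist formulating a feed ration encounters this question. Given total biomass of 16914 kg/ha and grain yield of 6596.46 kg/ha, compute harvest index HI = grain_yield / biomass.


HI = grain_yield / biomass
   = 6596.46 / 16914
   = 0.39


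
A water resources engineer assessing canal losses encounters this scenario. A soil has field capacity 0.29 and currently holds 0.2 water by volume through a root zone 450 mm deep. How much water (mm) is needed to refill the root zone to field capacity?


SMD = (FC - theta) * D
    = (0.29 - 0.2) * 450
    = 0.090 * 450
    = 40.50 mm


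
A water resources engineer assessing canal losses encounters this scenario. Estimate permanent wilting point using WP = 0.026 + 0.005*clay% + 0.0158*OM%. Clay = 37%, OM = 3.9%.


WP = 0.026 + 0.005*37 + 0.0158*3.9
   = 0.026 + 0.1850 + 0.0616
   = 0.2726


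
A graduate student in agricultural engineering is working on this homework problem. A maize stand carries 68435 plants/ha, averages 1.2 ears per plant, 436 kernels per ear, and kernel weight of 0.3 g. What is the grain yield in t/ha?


Y = density * ears * kernels * kw
  = 68435 * 1.2 * 436 * 0.3 g/ha
  = 10741557.60 g/ha
  = 10741.56 kg/ha = 10.74 t/ha


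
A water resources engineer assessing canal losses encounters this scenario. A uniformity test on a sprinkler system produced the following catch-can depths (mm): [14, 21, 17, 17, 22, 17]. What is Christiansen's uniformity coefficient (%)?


xbar = 108 / 6 = 18
sum|xi - xbar| = 14
CU = 100 * (1 - 14 / (6 * 18))
   = 100 * (1 - 0.1296)
   = 87.04%


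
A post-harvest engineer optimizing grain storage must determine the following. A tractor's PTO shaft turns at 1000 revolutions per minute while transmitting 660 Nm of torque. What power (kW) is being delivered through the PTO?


P = 2*pi*n*T / 60000
  = 2*pi * 1000 * 660 / 60000
  = 4146902.30 / 60000
  = 69.12 kW


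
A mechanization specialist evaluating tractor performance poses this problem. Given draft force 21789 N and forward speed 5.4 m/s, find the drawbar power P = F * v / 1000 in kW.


P = F * v / 1000
  = 21789 * 5.4 / 1000
  = 117660.60 / 1000
  = 117.66 kW


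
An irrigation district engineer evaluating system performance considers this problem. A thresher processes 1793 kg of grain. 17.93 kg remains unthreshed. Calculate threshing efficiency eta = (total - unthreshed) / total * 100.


eta = (total - unthreshed) / total * 100
    = (1793 - 17.93) / 1793 * 100
    = 1775.07 / 1793 * 100
    = 99%


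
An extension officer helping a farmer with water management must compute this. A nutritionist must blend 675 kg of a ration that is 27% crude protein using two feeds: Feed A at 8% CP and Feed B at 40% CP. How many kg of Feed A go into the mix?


parts_A = CP_b - target = 40 - 27 = 13
parts_B = target - CP_a = 27 - 8 = 19
total_parts = 13 + 19 = 32
Feed A = 675 * 13 / 32 = 274.22 kg
Feed B = 675 * 19 / 32 = 400.78 kg

274.22 kg


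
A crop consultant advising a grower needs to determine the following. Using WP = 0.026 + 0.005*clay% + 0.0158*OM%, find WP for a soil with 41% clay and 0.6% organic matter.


WP = 0.026 + 0.005*41 + 0.0158*0.6
   = 0.026 + 0.2050 + 0.0095
   = 0.2405


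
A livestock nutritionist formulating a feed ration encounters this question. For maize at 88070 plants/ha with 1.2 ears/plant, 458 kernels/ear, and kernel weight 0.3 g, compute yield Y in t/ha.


Y = density * ears * kernels * kw
  = 88070 * 1.2 * 458 * 0.3 g/ha
  = 14520981.60 g/ha
  = 14520.98 kg/ha = 14.52 t/ha


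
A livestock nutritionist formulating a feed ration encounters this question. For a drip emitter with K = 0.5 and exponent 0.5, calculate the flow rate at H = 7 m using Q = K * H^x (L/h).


Q = K * H^x
  = 0.5 * 7^0.5
  = 0.5 * 2.6458
  = 1.32 L/h


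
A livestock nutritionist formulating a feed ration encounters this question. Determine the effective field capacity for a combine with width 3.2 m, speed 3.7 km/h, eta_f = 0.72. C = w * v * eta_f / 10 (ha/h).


C = w * v * eta_f / 10
  = 3.2 * 3.7 * 0.72 / 10
  = 8.52 / 10
  = 0.85 ha/h


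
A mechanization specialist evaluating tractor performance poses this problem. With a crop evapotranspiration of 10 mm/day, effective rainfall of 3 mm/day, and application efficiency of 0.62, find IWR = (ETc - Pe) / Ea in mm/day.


IWR = (ETc - Pe) / Ea
    = (10 - 3) / 0.62
    = 7 / 0.62
    = 11.29 mm/day


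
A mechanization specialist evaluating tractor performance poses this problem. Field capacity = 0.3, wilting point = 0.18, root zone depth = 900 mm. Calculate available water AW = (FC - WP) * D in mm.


AW = (FC - WP) * D
   = (0.3 - 0.18) * 900
   = 0.12 * 900
   = 108 mm


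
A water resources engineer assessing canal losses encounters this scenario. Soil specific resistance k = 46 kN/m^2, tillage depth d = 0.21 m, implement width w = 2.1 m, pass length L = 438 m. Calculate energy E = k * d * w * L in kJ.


E = k * d * w * L
  = 46 * 0.21 * 2.1 * 438
  = 8885.27 kJ


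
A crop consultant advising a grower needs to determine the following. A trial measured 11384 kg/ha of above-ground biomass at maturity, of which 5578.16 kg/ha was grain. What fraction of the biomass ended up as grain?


HI = grain_yield / biomass
   = 5578.16 / 11384
   = 0.49


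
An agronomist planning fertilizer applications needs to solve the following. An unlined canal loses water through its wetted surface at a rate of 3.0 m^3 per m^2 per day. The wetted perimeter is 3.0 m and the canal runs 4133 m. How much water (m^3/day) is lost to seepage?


S = C * P * L
  = 3.0 * 3.0 * 4133
  = 37197 m^3/day


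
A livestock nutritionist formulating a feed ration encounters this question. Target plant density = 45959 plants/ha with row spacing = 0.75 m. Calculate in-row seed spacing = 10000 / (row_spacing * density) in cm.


spacing = 10000 / (row_sp * density)
        = 10000 / (0.75 * 45959)
        = 10000 / 34469.25
        = 0.29011 m = 29.01 cm


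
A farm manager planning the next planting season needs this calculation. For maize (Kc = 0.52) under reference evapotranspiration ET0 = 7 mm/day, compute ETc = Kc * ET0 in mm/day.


ETc = Kc * ET0
    = 0.52 * 7
    = 3.64 mm/day


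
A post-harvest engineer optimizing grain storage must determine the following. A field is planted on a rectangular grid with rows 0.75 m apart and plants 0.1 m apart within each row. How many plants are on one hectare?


D = 10000 / (row_sp * plant_sp)
  = 10000 / (0.75 * 0.1)
  = 10000 / 0.0750
  = 133333.33 plants/ha


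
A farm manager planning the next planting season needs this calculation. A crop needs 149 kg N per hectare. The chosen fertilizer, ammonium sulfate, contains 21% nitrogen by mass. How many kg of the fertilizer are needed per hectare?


Rate = N_required / (N_content / 100)
     = 149 / (21 / 100)
     = 149 / 0.21
     = 709.52 kg/ha


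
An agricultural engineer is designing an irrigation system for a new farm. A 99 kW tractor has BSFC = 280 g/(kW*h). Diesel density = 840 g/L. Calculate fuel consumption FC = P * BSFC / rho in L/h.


FC = P * BSFC / rho_fuel
   = 99 * 280 / 840
   = 27720 / 840
   = 33 L/h


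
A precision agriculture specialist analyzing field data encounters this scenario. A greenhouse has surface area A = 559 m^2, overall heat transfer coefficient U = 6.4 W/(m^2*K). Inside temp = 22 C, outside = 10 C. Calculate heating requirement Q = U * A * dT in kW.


dT = 22 - (10) = 12 K
Q = U * A * dT
  = 6.4 * 559 * 12
  = 42931.20 W = 42.93 kW


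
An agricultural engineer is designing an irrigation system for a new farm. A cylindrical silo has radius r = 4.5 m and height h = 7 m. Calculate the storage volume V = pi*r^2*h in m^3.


V = pi * r^2 * h
  = pi * 4.5^2 * 7
  = pi * 20.25 * 7
  = 445.32 m^3


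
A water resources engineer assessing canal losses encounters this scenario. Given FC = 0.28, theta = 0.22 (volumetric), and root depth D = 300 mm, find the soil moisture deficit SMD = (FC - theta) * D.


SMD = (FC - theta) * D
    = (0.28 - 0.22) * 300
    = 0.060 * 300
    = 18 mm


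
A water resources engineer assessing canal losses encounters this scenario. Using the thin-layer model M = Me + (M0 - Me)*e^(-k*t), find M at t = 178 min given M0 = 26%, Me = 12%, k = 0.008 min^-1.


M = Me + (M0 - Me) * e^(-k*t)
  = 12 + (26 - 12) * e^(-0.008*178)
  = 12 + 14 * e^(-1.424)
  = 12 + 14 * 0.24075
  = 12 + 3.3705
  = 15.37%


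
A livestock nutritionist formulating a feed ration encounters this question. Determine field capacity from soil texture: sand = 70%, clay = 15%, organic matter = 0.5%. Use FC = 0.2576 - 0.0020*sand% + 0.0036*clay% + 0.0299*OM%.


FC = 0.2576 - 0.0020*70 + 0.0036*15 + 0.0299*0.5
   = 0.2576 - 0.1400 + 0.0540 + 0.0150
   = 0.1866


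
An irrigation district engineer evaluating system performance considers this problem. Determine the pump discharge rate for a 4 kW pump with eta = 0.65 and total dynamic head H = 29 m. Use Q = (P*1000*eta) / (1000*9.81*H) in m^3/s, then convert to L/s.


Q = (P * 1000 * eta) / (rho * g * H)
  = (4 * 1000 * 0.65) / (1000 * 9.81 * 29)
  = 2600 / 284490
  = 0.00914 m^3/s = 9.14 L/s


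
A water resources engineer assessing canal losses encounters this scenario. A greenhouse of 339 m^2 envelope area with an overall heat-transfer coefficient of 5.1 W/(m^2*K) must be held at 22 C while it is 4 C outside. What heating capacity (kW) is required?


dT = 22 - (4) = 18 K
Q = U * A * dT
  = 5.1 * 339 * 18
  = 31120.20 W = 31.12 kW


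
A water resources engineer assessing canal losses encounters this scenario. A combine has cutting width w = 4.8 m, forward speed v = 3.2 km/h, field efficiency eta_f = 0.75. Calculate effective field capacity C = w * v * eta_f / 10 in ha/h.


C = w * v * eta_f / 10
  = 4.8 * 3.2 * 0.75 / 10
  = 11.52 / 10
  = 1.15 ha/h


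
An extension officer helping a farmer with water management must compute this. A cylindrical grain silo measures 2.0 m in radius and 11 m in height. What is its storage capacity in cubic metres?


V = pi * r^2 * h
  = pi * 2.0^2 * 11
  = pi * 4 * 11
  = 138.23 m^3


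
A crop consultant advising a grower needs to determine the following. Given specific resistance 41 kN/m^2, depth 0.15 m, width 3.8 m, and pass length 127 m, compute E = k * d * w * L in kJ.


E = k * d * w * L
  = 41 * 0.15 * 3.8 * 127
  = 2967.99 kJ


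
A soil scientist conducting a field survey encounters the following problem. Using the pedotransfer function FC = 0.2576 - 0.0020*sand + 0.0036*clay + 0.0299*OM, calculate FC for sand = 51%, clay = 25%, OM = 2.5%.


FC = 0.2576 - 0.0020*51 + 0.0036*25 + 0.0299*2.5
   = 0.2576 - 0.1020 + 0.0900 + 0.0748
   = 0.3204


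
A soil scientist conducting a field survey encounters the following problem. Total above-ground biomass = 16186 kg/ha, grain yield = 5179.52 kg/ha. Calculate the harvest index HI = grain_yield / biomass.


HI = grain_yield / biomass
   = 5179.52 / 16186
   = 0.32


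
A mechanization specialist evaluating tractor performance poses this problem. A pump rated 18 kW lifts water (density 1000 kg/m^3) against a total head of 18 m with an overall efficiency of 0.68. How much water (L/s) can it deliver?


Q = (P * 1000 * eta) / (rho * g * H)
  = (18 * 1000 * 0.68) / (1000 * 9.81 * 18)
  = 12240 / 176580
  = 0.06932 m^3/s = 69.32 L/s


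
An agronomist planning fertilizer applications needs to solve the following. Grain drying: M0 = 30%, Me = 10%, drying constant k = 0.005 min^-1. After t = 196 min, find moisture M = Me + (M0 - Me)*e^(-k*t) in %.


M = Me + (M0 - Me) * e^(-k*t)
  = 10 + (30 - 10) * e^(-0.005*196)
  = 10 + 20 * e^(-0.980)
  = 10 + 20 * 0.37531
  = 10 + 7.5062
  = 17.51%


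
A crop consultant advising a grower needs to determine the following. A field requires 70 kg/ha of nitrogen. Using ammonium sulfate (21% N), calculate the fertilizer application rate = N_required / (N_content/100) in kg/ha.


Rate = N_required / (N_content / 100)
     = 70 / (21 / 100)
     = 70 / 0.21
     = 333.33 kg/ha


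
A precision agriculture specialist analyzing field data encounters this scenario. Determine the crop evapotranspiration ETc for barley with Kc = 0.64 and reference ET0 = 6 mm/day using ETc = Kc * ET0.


ETc = Kc * ET0
    = 0.64 * 6
    = 3.84 mm/day


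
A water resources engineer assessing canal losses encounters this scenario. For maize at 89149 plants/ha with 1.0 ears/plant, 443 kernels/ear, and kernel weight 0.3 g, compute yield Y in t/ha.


Y = density * ears * kernels * kw
  = 89149 * 1.0 * 443 * 0.3 g/ha
  = 11847902.10 g/ha
  = 11847.90 kg/ha = 11.85 t/ha


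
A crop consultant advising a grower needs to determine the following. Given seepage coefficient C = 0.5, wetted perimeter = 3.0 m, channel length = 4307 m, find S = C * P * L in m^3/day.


S = C * P * L
  = 0.5 * 3.0 * 4307
  = 6460.50 m^3/day


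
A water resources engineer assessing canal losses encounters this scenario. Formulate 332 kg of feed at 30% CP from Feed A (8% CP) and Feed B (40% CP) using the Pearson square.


parts_A = CP_b - target = 40 - 30 = 10
parts_B = target - CP_a = 30 - 8 = 22
total_parts = 10 + 22 = 32
Feed A = 332 * 10 / 32 = 103.75 kg
Feed B = 332 * 22 / 32 = 228.25 kg

103.75 kg


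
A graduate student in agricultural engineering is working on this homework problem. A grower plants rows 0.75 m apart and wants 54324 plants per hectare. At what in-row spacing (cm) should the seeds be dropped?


spacing = 10000 / (row_sp * density)
        = 10000 / (0.75 * 54324)
        = 10000 / 40743
        = 0.24544 m = 24.54 cm


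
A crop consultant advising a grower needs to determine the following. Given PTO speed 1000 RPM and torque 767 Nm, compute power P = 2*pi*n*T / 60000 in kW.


P = 2*pi*n*T / 60000
  = 2*pi * 1000 * 767 / 60000
  = 4819203.13 / 60000
  = 80.32 kW


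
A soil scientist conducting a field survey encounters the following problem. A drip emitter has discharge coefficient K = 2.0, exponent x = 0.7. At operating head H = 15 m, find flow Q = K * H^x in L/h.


Q = K * H^x
  = 2.0 * 15^0.7
  = 2.0 * 6.6568
  = 13.31 L/h


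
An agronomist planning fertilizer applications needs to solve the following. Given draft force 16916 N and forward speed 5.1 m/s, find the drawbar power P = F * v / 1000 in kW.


P = F * v / 1000
  = 16916 * 5.1 / 1000
  = 86271.60 / 1000
  = 86.27 kW


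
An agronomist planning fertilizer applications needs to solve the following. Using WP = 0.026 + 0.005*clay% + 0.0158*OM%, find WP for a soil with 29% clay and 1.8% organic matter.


WP = 0.026 + 0.005*29 + 0.0158*1.8
   = 0.026 + 0.1450 + 0.0284
   = 0.1994


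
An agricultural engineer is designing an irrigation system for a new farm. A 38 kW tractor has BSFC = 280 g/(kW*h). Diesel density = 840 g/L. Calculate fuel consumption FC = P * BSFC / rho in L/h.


FC = P * BSFC / rho_fuel
   = 38 * 280 / 840
   = 10640 / 840
   = 12.67 L/h


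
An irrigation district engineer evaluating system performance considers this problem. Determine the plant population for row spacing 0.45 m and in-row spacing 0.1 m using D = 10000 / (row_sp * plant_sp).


D = 10000 / (row_sp * plant_sp)
  = 10000 / (0.45 * 0.1)
  = 10000 / 0.0450
  = 222222.22 plants/ha


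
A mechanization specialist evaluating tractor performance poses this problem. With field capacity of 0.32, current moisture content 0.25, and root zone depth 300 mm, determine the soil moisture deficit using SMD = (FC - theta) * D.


SMD = (FC - theta) * D
    = (0.32 - 0.25) * 300
    = 0.070 * 300
    = 21 mm


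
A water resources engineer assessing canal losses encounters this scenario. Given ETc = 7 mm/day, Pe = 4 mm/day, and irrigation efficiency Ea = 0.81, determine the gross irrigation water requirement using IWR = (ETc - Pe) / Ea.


IWR = (ETc - Pe) / Ea
    = (7 - 4) / 0.81
    = 3 / 0.81
    = 3.70 mm/day


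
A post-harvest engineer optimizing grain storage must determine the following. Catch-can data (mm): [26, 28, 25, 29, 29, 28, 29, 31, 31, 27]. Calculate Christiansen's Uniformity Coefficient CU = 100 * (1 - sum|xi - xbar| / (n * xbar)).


xbar = 283 / 10 = 28.300
sum|xi - xbar| = 15
CU = 100 * (1 - 15 / (10 * 28.300))
   = 100 * (1 - 0.0530)
   = 94.70%


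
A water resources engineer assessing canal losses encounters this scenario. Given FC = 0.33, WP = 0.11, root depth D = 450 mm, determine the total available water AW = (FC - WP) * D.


AW = (FC - WP) * D
   = (0.33 - 0.11) * 450
   = 0.22 * 450
   = 99 mm


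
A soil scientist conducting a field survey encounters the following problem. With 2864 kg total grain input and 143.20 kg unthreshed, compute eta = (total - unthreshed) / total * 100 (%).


eta = (total - unthreshed) / total * 100
    = (2864 - 143.20) / 2864 * 100
    = 2720.80 / 2864 * 100
    = 95%


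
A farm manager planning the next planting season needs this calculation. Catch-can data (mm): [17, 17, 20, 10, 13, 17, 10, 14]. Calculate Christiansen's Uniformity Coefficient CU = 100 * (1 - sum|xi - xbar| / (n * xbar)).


xbar = 118 / 8 = 14.750
sum|xi - xbar| = 24
CU = 100 * (1 - 24 / (8 * 14.750))
   = 100 * (1 - 0.2034)
   = 79.66%


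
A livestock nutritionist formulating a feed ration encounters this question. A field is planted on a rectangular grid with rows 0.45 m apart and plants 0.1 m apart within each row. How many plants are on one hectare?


D = 10000 / (row_sp * plant_sp)
  = 10000 / (0.45 * 0.1)
  = 10000 / 0.0450
  = 222222.22 plants/ha


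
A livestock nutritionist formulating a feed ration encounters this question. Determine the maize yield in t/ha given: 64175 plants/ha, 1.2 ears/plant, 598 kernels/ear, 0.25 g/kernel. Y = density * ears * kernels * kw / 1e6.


Y = density * ears * kernels * kw
  = 64175 * 1.2 * 598 * 0.25 g/ha
  = 11512995 g/ha
  = 11513.00 kg/ha = 11.51 t/ha


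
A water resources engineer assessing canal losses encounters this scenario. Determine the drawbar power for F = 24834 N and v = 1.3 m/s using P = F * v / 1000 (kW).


P = F * v / 1000
  = 24834 * 1.3 / 1000
  = 32284.20 / 1000
  = 32.28 kW


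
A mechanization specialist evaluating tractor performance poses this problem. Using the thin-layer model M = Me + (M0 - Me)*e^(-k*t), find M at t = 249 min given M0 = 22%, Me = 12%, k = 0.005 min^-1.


M = Me + (M0 - Me) * e^(-k*t)
  = 12 + (22 - 12) * e^(-0.005*249)
  = 12 + 10 * e^(-1.245)
  = 12 + 10 * 0.28794
  = 12 + 2.8794
  = 14.88%


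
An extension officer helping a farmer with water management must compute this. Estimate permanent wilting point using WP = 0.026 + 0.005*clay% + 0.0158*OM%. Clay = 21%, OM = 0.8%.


WP = 0.026 + 0.005*21 + 0.0158*0.8
   = 0.026 + 0.1050 + 0.0126
   = 0.1436


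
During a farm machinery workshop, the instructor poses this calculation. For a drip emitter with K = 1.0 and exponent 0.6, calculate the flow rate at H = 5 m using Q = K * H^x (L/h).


Q = K * H^x
  = 1.0 * 5^0.6
  = 1.0 * 2.6265
  = 2.63 L/h


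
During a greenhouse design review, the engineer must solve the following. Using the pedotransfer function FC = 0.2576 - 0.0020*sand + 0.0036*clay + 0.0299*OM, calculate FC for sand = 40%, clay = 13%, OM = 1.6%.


FC = 0.2576 - 0.0020*40 + 0.0036*13 + 0.0299*1.6
   = 0.2576 - 0.0800 + 0.0468 + 0.0478
   = 0.2722


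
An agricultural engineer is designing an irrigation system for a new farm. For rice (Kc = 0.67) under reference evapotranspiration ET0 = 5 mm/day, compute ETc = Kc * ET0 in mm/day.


ETc = Kc * ET0
    = 0.67 * 5
    = 3.35 mm/day


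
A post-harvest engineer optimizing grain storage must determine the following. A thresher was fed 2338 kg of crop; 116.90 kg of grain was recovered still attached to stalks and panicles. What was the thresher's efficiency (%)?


eta = (total - unthreshed) / total * 100
    = (2338 - 116.90) / 2338 * 100
    = 2221.10 / 2338 * 100
    = 95%


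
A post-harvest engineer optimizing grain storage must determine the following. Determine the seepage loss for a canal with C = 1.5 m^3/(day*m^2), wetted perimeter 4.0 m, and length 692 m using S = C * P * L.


S = C * P * L
  = 1.5 * 4.0 * 692
  = 4152 m^3/day


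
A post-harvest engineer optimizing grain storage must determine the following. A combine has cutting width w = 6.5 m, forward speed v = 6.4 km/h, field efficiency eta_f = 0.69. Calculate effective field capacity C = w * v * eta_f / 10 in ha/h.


C = w * v * eta_f / 10
  = 6.5 * 6.4 * 0.69 / 10
  = 28.70 / 10
  = 2.87 ha/h


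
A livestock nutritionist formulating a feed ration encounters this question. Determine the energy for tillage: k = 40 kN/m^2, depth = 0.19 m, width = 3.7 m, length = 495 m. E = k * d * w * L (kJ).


E = k * d * w * L
  = 40 * 0.19 * 3.7 * 495
  = 13919.40 kJ


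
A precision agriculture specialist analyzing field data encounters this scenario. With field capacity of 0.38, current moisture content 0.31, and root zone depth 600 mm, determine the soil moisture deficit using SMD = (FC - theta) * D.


SMD = (FC - theta) * D
    = (0.38 - 0.31) * 600
    = 0.070 * 600
    = 42 mm


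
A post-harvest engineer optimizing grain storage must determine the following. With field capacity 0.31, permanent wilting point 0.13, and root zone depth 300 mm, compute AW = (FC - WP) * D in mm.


AW = (FC - WP) * D
   = (0.31 - 0.13) * 300
   = 0.18 * 300
   = 54 mm


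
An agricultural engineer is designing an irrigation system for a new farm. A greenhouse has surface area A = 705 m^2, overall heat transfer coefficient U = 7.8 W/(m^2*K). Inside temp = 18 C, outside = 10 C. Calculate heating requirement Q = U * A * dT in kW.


dT = 18 - (10) = 8 K
Q = U * A * dT
  = 7.8 * 705 * 8
  = 43992 W = 43.99 kW


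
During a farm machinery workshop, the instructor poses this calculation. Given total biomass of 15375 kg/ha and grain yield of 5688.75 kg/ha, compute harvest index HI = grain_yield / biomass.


HI = grain_yield / biomass
   = 5688.75 / 15375
   = 0.37


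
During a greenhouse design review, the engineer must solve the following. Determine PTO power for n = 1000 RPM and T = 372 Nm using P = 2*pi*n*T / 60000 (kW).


P = 2*pi*n*T / 60000
  = 2*pi * 1000 * 372 / 60000
  = 2337344.93 / 60000
  = 38.96 kW


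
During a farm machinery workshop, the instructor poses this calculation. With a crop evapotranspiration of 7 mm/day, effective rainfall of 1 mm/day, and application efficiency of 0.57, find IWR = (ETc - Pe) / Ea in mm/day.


IWR = (ETc - Pe) / Ea
    = (7 - 1) / 0.57
    = 6 / 0.57
    = 10.53 mm/day


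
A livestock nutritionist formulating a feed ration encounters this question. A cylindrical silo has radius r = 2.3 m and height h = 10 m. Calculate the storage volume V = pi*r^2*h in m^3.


V = pi * r^2 * h
  = pi * 2.3^2 * 10
  = pi * 5.29 * 10
  = 166.19 m^3


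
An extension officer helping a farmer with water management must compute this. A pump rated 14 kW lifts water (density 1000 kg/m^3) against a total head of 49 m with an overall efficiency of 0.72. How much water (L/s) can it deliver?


Q = (P * 1000 * eta) / (rho * g * H)
  = (14 * 1000 * 0.72) / (1000 * 9.81 * 49)
  = 10080 / 480690
  = 0.02097 m^3/s = 20.97 L/s


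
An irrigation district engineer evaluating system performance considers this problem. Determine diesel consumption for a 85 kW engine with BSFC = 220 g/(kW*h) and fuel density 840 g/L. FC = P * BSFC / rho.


FC = P * BSFC / rho_fuel
   = 85 * 220 / 840
   = 18700 / 840
   = 22.26 L/h


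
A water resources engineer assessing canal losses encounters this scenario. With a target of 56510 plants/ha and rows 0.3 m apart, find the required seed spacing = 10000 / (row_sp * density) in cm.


spacing = 10000 / (row_sp * density)
        = 10000 / (0.3 * 56510)
        = 10000 / 16953
        = 0.58987 m = 58.99 cm


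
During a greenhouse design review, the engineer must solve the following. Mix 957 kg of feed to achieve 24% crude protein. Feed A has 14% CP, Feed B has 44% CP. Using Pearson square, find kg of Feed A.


parts_A = CP_b - target = 44 - 24 = 20
parts_B = target - CP_a = 24 - 14 = 10
total_parts = 20 + 10 = 30
Feed A = 957 * 20 / 30 = 638 kg
Feed B = 957 * 10 / 30 = 319 kg

638 kg


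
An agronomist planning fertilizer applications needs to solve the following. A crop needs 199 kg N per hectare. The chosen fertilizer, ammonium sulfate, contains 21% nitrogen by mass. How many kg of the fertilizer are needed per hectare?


Rate = N_required / (N_content / 100)
     = 199 / (21 / 100)
     = 199 / 0.21
     = 947.62 kg/ha


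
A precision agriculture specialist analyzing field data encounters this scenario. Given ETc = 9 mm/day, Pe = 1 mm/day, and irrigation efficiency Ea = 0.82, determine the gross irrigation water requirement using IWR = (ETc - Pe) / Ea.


IWR = (ETc - Pe) / Ea
    = (9 - 1) / 0.82
    = 8 / 0.82
    = 9.76 mm/day


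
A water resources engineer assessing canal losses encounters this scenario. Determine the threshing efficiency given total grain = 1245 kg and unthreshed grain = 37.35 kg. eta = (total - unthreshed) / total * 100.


eta = (total - unthreshed) / total * 100
    = (1245 - 37.35) / 1245 * 100
    = 1207.65 / 1245 * 100
    = 97%


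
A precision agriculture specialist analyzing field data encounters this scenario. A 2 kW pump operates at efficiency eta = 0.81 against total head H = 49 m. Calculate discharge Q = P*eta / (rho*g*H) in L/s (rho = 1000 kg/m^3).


Q = (P * 1000 * eta) / (rho * g * H)
  = (2 * 1000 * 0.81) / (1000 * 9.81 * 49)
  = 1620 / 480690
  = 0.00337 m^3/s = 3.37 L/s


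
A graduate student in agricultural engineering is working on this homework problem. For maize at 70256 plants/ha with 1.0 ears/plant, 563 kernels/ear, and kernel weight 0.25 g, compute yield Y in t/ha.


Y = density * ears * kernels * kw
  = 70256 * 1.0 * 563 * 0.25 g/ha
  = 9888532 g/ha
  = 9888.53 kg/ha = 9.89 t/ha


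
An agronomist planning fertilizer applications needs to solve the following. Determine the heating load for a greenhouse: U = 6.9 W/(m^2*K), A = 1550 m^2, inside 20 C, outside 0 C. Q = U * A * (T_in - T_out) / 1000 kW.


dT = 20 - (0) = 20 K
Q = U * A * dT
  = 6.9 * 1550 * 20
  = 213900 W = 213.90 kW


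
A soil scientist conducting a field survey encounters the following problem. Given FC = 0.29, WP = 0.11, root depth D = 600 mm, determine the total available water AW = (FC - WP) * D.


AW = (FC - WP) * D
   = (0.29 - 0.11) * 600
   = 0.18 * 600
   = 108 mm


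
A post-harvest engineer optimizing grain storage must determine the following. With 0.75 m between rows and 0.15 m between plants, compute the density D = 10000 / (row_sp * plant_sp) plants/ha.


D = 10000 / (row_sp * plant_sp)
  = 10000 / (0.75 * 0.15)
  = 10000 / 0.1125
  = 88888.89 plants/ha


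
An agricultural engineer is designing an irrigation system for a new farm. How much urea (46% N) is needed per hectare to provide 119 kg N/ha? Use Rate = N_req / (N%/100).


Rate = N_required / (N_content / 100)
     = 119 / (46 / 100)
     = 119 / 0.46
     = 258.70 kg/ha


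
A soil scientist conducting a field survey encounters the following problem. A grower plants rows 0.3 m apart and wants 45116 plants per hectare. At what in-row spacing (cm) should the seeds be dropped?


spacing = 10000 / (row_sp * density)
        = 10000 / (0.3 * 45116)
        = 10000 / 13534.80
        = 0.73884 m = 73.88 cm


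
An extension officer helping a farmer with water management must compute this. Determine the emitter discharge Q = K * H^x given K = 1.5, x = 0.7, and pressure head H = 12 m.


Q = K * H^x
  = 1.5 * 12^0.7
  = 1.5 * 5.6941
  = 8.54 L/h


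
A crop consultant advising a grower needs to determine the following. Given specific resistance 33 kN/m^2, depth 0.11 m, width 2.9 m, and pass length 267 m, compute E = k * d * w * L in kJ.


E = k * d * w * L
  = 33 * 0.11 * 2.9 * 267
  = 2810.71 kJ


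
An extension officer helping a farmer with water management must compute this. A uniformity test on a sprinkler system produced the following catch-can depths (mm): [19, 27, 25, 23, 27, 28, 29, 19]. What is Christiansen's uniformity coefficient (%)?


xbar = 197 / 8 = 24.625
sum|xi - xbar| = 25.750
CU = 100 * (1 - 25.750 / (8 * 24.625))
   = 100 * (1 - 0.1307)
   = 86.93%
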